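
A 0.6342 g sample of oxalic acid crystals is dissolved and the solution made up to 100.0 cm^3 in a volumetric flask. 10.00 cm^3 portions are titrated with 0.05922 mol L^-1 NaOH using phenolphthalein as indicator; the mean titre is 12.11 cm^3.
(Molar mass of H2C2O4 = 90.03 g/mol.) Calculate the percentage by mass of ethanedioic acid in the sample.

H2C2O4 + 2 NaOH → Na2C2O4 + 2 H2O
n(NaOH) per titration = 0.01211 × 0.05922 = 7.172 × 10^-4 mol
From the 1:2 ratio, n(H2C2O4) in each aliquot = 1/2 × 7.172 × 10^-4 = 3.586 × 10^-4 mol
n(H2C2O4) in the whole flask = 3.586 × 10^-4 × 100.0/10.00 = 3.586 × 10^-3 mol
mass of H2C2O4 = 3.586 × 10^-3 × 90.03 = 0.3228 g
% H2C2O4 = 0.3228 / 0.6342 × 100 = 50.90 %

50.90 %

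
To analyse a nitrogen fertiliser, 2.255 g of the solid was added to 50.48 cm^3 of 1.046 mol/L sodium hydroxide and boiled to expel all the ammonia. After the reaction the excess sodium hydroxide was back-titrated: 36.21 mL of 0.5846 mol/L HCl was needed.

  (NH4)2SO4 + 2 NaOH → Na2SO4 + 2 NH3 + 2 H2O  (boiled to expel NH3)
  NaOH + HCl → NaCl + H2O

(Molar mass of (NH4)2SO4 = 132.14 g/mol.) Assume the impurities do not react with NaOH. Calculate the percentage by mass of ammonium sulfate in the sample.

n(NaOH) added = 0.05048 × 1.046 = 0.05280 mol
n(HCl) used in back-titration = 0.03621 × 0.5846 = 0.02117 mol
n(NaOH) left over = 0.02117 mol (1:1 ratio)
n(NaOH) consumed by analyte = 0.05280 − 0.02117 = 0.03163 mol
From the 1:2 ratio, n((NH4)2SO4) = 1/2 × 0.03163 = 0.01582 mol
mass of (NH4)2SO4 = 0.01582 × 132.14 = 2.090 g
% (NH4)2SO4 = 2.090 / 2.255 × 100 = 92.68 %

92.68 %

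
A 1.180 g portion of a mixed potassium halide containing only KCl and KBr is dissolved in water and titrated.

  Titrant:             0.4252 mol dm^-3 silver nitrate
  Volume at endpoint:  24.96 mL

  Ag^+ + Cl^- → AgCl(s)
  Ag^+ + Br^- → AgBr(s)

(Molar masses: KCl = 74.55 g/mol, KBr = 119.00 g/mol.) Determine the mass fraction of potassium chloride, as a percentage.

11.79 %

n(AgNO3) = 0.02496 × 0.4252 = 0.01061 mol
Let x = n(KCl), y = n(KBr).
Titrant: 1x + 1y = 0.01061;  mass: 74.55x + 119.00y = 1.180
Solving, x = 1.866 × 10^-3 mol, y = 8.747 × 10^-3 mol
mass of KCl = 1.866 × 10^-3 × 74.55 = 0.1391 g
% KCl = 0.1391 / 1.180 × 100 = 11.79 %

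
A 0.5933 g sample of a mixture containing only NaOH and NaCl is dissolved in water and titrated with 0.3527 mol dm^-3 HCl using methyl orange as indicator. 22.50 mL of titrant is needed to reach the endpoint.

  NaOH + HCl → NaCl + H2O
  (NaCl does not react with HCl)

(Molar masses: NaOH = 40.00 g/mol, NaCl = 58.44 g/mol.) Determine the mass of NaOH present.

0.3174 g

n(HCl) = 0.02250 × 0.3527 = 7.936 × 10^-3 mol
Let x = n(NaOH), y = n(NaCl).
Titrant: 1x = 7.936 × 10^-3;  mass: 40.00x + 58.44y = 0.5933
Solving, x = 7.936 × 10^-3 mol, y = 4.721 × 10^-3 mol
mass of NaOH = 7.936 × 10^-3 × 40.00 = 0.3174 g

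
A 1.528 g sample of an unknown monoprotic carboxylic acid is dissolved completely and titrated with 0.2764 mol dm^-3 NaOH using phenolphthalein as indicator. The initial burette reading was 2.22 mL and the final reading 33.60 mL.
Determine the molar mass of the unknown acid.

176.2 g/mol

n(NaOH) = 0.03138 L × 0.2764 mol/L = 8.673 × 10^-3 mol
n(HA) = 8.673 × 10^-3 mol (1:1 ratio)
M = m / n = 1.528 g / 8.673 × 10^-3 mol = 176.2 g/mol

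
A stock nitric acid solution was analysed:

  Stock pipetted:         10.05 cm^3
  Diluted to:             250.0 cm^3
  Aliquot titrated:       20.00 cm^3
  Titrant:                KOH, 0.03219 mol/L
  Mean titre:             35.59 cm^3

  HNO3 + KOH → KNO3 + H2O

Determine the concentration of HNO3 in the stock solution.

n(KOH) = 0.03559 × 0.03219 = 1.146 × 10^-3 mol
n(HNO3) in the aliquot = 1.146 × 10^-3 mol (1:1 ratio)
[HNO3]_dilute = 1.146 × 10^-3 / 0.02000 = 0.05728 mol/L
Dilution factor = 250.0 / 10.05 = 24.88
[HNO3]_stock = 0.05728 × 24.88 = 1.425 mol/L

1.425 mol/L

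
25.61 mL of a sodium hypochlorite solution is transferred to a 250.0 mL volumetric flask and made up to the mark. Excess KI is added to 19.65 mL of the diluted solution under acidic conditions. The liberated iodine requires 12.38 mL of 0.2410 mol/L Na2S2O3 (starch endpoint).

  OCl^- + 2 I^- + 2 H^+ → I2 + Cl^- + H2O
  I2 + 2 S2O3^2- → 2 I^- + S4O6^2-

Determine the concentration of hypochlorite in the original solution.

n(S2O3^2-) = 0.01238 × 0.2410 = 2.984 × 10^-3 mol
n(I2) = n(S2O3^2-)/2 = 1.492 × 10^-3 mol
n(OCl^-) in the aliquot = 1.492 × 10^-3 mol (1:1 ratio)
[OCl^-]_dilute = 1.492 × 10^-3 / 0.01965 = 0.07592 mol/L
[OCl^-]_original = 0.07592 × 250.0/25.61 = 0.7411 mol/L

0.7411 mol/L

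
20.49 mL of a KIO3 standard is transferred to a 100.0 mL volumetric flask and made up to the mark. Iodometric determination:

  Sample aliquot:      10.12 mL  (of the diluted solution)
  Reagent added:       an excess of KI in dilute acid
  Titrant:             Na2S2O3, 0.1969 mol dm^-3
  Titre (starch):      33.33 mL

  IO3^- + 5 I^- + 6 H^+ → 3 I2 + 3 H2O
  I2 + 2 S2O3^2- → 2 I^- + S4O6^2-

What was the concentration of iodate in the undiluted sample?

n(S2O3^2-) = 0.03333 × 0.1969 = 6.563 × 10^-3 mol
n(I2) = n(S2O3^2-)/2 = 3.281 × 10^-3 mol
From the 1:3 ratio, n(IO3^-) in the aliquot = 1/3 × 3.281 × 10^-3 = 1.094 × 10^-3 mol
[IO3^-]_dilute = 1.094 × 10^-3 / 0.01012 = 0.1081 mol/L
[IO3^-]_original = 0.1081 × 100.0/20.49 = 0.5275 mol/L

0.5275 mol/L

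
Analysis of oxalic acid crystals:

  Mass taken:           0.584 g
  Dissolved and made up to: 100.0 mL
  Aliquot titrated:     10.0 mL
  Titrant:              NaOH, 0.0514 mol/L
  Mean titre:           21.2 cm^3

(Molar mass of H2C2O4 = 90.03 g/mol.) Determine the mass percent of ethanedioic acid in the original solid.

84.0 %

H2C2O4 + 2 NaOH → Na2C2O4 + 2 H2O
n(NaOH) per titration = 0.0212 × 0.0514 = 1.09 × 10^-3 mol
From the 1:2 ratio, n(H2C2O4) in each aliquot = 1/2 × 1.09 × 10^-3 = 5.45 × 10^-4 mol
n(H2C2O4) in the whole flask = 5.45 × 10^-4 × 100.0/10.0 = 5.45 × 10^-3 mol
mass of H2C2O4 = 5.45 × 10^-3 × 90.03 = 0.491 g
% H2C2O4 = 0.491 / 0.584 × 100 = 84.0 %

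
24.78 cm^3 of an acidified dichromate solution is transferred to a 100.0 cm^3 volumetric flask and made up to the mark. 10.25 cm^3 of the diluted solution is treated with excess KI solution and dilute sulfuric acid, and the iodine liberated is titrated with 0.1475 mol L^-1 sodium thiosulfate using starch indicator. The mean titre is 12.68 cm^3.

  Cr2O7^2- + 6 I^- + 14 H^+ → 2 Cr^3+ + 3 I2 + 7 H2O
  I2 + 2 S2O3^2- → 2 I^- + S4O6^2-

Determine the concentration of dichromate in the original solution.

n(S2O3^2-) = 0.01268 × 0.1475 = 1.870 × 10^-3 mol
n(I2) = n(S2O3^2-)/2 = 9.351 × 10^-4 mol
From the 1:3 ratio, n(Cr2O7^2-) in the aliquot = 1/3 × 9.351 × 10^-4 = 3.117 × 10^-4 mol
[Cr2O7^2-]_dilute = 3.117 × 10^-4 / 0.01025 = 0.03041 mol/L
[Cr2O7^2-]_original = 0.03041 × 100.0/24.78 = 0.1227 mol/L

0.1227 mol/L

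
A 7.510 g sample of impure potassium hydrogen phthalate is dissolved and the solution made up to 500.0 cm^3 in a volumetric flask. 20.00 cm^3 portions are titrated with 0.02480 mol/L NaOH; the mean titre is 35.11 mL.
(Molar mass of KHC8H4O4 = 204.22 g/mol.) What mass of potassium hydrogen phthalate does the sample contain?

4.446 g

KHC8H4O4 + NaOH → KNaC8H4O4 + H2O
n(NaOH) per titration = 0.03511 × 0.02480 = 8.707 × 10^-4 mol
n(KHC8H4O4) in each aliquot = 8.707 × 10^-4 mol (1:1 ratio)
n(KHC8H4O4) in the whole flask = 8.707 × 10^-4 × 500.0/20.00 = 0.02177 mol
mass of KHC8H4O4 = 0.02177 × 204.22 = 4.446 g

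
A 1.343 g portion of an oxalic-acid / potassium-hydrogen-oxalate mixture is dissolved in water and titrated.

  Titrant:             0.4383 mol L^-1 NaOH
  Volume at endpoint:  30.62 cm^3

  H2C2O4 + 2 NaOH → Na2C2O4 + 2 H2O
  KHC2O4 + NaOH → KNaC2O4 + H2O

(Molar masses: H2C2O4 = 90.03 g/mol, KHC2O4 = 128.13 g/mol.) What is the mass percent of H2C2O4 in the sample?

15.19 %

n(NaOH) = 0.03062 × 0.4383 = 0.01342 mol
Let x = n(H2C2O4), y = n(KHC2O4).
Titrant: 2x + 1y = 0.01342;  mass: 90.03x + 128.13y = 1.343
Solving, x = 2.266 × 10^-3 mol, y = 8.890 × 10^-3 mol
mass of H2C2O4 = 2.266 × 10^-3 × 90.03 = 0.2040 g
% H2C2O4 = 0.2040 / 1.343 × 100 = 15.19 %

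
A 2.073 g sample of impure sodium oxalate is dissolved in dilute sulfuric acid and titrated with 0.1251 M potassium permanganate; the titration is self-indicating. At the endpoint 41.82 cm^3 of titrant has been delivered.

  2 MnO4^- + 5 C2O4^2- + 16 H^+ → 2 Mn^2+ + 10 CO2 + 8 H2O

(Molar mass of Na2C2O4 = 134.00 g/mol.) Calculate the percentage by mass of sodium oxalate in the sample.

84.54 %

n(KMnO4) = 0.04182 L × 0.1251 mol/L = 5.232 × 10^-3 mol
From the 5:2 ratio, n(Na2C2O4) = 5/2 × 5.232 × 10^-3 = 0.01308 mol
mass of Na2C2O4 = 0.01308 × 134.00 g/mol = 1.753 g
% Na2C2O4 = 1.753 / 2.073 × 100 = 84.54 %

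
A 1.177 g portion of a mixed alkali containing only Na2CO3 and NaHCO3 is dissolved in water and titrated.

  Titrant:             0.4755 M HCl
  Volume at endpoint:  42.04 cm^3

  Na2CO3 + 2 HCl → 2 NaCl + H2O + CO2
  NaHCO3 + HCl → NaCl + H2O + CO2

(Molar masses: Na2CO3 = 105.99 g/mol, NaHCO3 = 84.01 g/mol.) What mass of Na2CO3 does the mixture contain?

n(HCl) = 0.04204 × 0.4755 = 0.01999 mol
Let x = n(Na2CO3), y = n(NaHCO3).
Titrant: 2x + 1y = 0.01999;  mass: 105.99x + 84.01y = 1.177
Solving, x = 8.099 × 10^-3 mol, y = 3.793 × 10^-3 mol
mass of Na2CO3 = 8.099 × 10^-3 × 105.99 = 0.8584 g

0.8584 g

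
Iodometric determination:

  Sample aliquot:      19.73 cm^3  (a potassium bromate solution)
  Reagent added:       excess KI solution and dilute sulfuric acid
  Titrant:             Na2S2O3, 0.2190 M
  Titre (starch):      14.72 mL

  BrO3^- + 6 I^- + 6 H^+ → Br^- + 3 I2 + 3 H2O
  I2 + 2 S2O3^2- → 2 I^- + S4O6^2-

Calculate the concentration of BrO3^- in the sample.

0.02723 M

n(S2O3^2-) = 0.01472 × 0.2190 = 3.224 × 10^-3 mol
n(I2) = n(S2O3^2-)/2 = 1.612 × 10^-3 mol
From the 1:3 ratio, n(BrO3^-) in the aliquot = 1/3 × 1.612 × 10^-3 = 5.373 × 10^-4 mol
[BrO3^-] = 5.373 × 10^-4 / 0.01973 = 0.02723 mol/L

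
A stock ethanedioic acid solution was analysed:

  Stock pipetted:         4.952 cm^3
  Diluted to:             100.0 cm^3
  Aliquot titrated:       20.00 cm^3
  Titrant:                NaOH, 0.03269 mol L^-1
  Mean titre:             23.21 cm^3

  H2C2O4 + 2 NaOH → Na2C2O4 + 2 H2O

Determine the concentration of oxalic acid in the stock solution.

n(NaOH) = 0.02321 × 0.03269 = 7.587 × 10^-4 mol
From the 1:2 ratio, n(H2C2O4) in the aliquot = 1/2 × 7.587 × 10^-4 = 3.794 × 10^-4 mol
[H2C2O4]_dilute = 3.794 × 10^-4 / 0.02000 = 0.01897 mol/L
Dilution factor = 100.0 / 4.952 = 20.19
[H2C2O4]_stock = 0.01897 × 20.19 = 0.3830 mol/L

0.3830 mol/L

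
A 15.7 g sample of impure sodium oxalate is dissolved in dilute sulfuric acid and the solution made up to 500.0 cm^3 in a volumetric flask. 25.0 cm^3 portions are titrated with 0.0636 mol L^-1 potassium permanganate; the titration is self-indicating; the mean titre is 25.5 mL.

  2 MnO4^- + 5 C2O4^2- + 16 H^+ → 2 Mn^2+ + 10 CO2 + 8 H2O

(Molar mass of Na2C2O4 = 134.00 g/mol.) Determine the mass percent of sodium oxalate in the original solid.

69.2 %

n(KMnO4) per titration = 0.0255 × 0.0636 = 1.62 × 10^-3 mol
From the 5:2 ratio, n(Na2C2O4) in each aliquot = 5/2 × 1.62 × 10^-3 = 4.05 × 10^-3 mol
n(Na2C2O4) in the whole flask = 4.05 × 10^-3 × 500.0/25.0 = 0.0811 mol
mass of Na2C2O4 = 0.0811 × 134.00 = 10.9 g
% Na2C2O4 = 10.9 / 15.7 × 100 = 69.2 %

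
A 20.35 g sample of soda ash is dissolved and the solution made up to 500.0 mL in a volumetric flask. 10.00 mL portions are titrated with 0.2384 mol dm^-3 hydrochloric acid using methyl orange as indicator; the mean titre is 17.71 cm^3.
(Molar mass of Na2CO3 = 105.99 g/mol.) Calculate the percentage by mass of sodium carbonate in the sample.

54.98 %

Na2CO3 + 2 HCl → 2 NaCl + H2O + CO2
n(HCl) per titration = 0.01771 × 0.2384 = 4.222 × 10^-3 mol
From the 1:2 ratio, n(Na2CO3) in each aliquot = 1/2 × 4.222 × 10^-3 = 2.111 × 10^-3 mol
n(Na2CO3) in the whole flask = 2.111 × 10^-3 × 500.0/10.00 = 0.1056 mol
mass of Na2CO3 = 0.1056 × 105.99 = 11.19 g
% Na2CO3 = 11.19 / 20.35 × 100 = 54.98 %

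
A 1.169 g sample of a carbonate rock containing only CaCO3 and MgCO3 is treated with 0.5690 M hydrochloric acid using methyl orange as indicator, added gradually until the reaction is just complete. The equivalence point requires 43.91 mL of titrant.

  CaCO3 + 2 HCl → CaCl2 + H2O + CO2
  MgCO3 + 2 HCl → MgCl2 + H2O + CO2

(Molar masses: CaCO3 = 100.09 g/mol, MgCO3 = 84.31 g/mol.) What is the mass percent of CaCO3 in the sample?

62.81 %

n(HCl) = 0.04391 × 0.5690 = 0.02498 mol
Let x = n(CaCO3), y = n(MgCO3).
Titrant: 2x + 2y = 0.02498;  mass: 100.09x + 84.31y = 1.169
Solving, x = 7.336 × 10^-3 mol, y = 5.156 × 10^-3 mol
mass of CaCO3 = 7.336 × 10^-3 × 100.09 = 0.7343 g
% CaCO3 = 0.7343 / 1.169 × 100 = 62.81 %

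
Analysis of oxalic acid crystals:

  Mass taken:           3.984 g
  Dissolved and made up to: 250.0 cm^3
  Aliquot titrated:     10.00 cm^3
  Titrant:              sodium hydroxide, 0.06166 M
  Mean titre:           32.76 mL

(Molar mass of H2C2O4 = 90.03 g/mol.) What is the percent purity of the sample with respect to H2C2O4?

57.06 %

H2C2O4 + 2 NaOH → Na2C2O4 + 2 H2O
n(NaOH) per titration = 0.03276 × 0.06166 = 2.020 × 10^-3 mol
From the 1:2 ratio, n(H2C2O4) in each aliquot = 1/2 × 2.020 × 10^-3 = 1.010 × 10^-3 mol
n(H2C2O4) in the whole flask = 1.010 × 10^-3 × 250.0/10.00 = 0.02525 mol
mass of H2C2O4 = 0.02525 × 90.03 = 2.273 g
% H2C2O4 = 2.273 / 3.984 × 100 = 57.06 %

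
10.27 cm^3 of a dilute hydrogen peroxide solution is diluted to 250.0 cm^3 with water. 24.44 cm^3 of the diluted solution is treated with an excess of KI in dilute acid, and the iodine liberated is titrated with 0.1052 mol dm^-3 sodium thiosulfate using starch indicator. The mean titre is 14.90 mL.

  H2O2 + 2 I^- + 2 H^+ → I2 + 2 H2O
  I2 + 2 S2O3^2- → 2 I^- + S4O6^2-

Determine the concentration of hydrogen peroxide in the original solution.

0.7806 mol/L

n(S2O3^2-) = 0.01490 × 0.1052 = 1.567 × 10^-3 mol
n(I2) = n(S2O3^2-)/2 = 7.837 × 10^-4 mol
n(H2O2) in the aliquot = 7.837 × 10^-4 mol (1:1 ratio)
[H2O2]_dilute = 7.837 × 10^-4 / 0.02444 = 0.03207 mol/L
[H2O2]_original = 0.03207 × 250.0/10.27 = 0.7806 mol/L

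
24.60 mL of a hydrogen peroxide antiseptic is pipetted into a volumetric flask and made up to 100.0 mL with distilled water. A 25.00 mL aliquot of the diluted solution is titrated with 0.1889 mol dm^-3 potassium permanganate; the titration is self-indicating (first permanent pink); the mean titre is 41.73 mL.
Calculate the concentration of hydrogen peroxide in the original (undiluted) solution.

3.204 mol/L

2 MnO4^- + 5 H2O2 + 6 H^+ → 2 Mn^2+ + 5 O2 + 8 H2O
n(KMnO4) = 0.04173 × 0.1889 = 7.883 × 10^-3 mol
From the 5:2 ratio, n(H2O2) in the aliquot = 5/2 × 7.883 × 10^-3 = 0.01971 mol
[H2O2]_dilute = 0.01971 / 0.02500 = 0.7883 mol/L
Dilution factor = 100.0 / 24.60 = 4.065
[H2O2]_stock = 0.7883 × 4.065 = 3.204 mol/L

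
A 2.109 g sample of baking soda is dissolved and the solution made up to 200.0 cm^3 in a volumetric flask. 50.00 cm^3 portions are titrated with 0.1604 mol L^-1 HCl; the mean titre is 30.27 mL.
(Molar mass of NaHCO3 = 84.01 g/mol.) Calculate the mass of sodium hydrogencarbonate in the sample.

1.632 g

NaHCO3 + HCl → NaCl + H2O + CO2
n(HCl) per titration = 0.03027 × 0.1604 = 4.855 × 10^-3 mol
n(NaHCO3) in each aliquot = 4.855 × 10^-3 mol (1:1 ratio)
n(NaHCO3) in the whole flask = 4.855 × 10^-3 × 200.0/50.00 = 0.01942 mol
mass of NaHCO3 = 0.01942 × 84.01 = 1.632 g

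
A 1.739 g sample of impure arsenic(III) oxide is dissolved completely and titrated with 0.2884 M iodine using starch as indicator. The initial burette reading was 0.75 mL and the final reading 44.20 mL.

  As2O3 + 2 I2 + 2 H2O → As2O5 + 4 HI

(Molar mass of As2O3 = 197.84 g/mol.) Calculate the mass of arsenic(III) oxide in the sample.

1.240 g

n(I2) = 0.04345 L × 0.2884 mol/L = 0.01253 mol
From the 1:2 ratio, n(As2O3) = 1/2 × 0.01253 = 6.265 × 10^-3 mol
mass of As2O3 = 6.265 × 10^-3 × 197.84 g/mol = 1.240 g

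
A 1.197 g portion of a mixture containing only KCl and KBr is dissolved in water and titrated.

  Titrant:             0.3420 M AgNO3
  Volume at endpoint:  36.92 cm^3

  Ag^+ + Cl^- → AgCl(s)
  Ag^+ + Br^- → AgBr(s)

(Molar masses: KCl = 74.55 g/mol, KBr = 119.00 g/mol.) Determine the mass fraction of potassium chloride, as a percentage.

n(AgNO3) = 0.03692 × 0.3420 = 0.01263 mol
Let x = n(KCl), y = n(KBr).
Titrant: 1x + 1y = 0.01263;  mass: 74.55x + 119.00y = 1.197
Solving, x = 6.874 × 10^-3 mol, y = 5.752 × 10^-3 mol
mass of KCl = 6.874 × 10^-3 × 74.55 = 0.5125 g
% KCl = 0.5125 / 1.197 × 100 = 42.81 %

42.81 %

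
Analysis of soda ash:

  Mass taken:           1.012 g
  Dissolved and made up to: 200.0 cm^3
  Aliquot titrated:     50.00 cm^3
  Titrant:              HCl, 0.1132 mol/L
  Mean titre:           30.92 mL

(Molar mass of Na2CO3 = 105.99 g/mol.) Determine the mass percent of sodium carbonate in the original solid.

Na2CO3 + 2 HCl → 2 NaCl + H2O + CO2
n(HCl) per titration = 0.03092 × 0.1132 = 3.500 × 10^-3 mol
From the 1:2 ratio, n(Na2CO3) in each aliquot = 1/2 × 3.500 × 10^-3 = 1.750 × 10^-3 mol
n(Na2CO3) in the whole flask = 1.750 × 10^-3 × 200.0/50.00 = 7.000 × 10^-3 mol
mass of Na2CO3 = 7.000 × 10^-3 × 105.99 = 0.7420 g
% Na2CO3 = 0.7420 / 1.012 × 100 = 73.32 %

73.32 %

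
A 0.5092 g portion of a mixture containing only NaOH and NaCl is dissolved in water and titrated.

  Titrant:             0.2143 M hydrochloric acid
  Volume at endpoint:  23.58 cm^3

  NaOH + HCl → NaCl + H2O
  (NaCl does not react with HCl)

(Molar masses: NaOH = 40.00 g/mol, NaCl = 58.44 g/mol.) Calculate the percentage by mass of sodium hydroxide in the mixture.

39.70 %

n(HCl) = 0.02358 × 0.2143 = 5.053 × 10^-3 mol
Let x = n(NaOH), y = n(NaCl).
Titrant: 1x = 5.053 × 10^-3;  mass: 40.00x + 58.44y = 0.5092
Solving, x = 5.053 × 10^-3 mol, y = 5.254 × 10^-3 mol
mass of NaOH = 5.053 × 10^-3 × 40.00 = 0.2021 g
% NaOH = 0.2021 / 0.5092 × 100 = 39.70 %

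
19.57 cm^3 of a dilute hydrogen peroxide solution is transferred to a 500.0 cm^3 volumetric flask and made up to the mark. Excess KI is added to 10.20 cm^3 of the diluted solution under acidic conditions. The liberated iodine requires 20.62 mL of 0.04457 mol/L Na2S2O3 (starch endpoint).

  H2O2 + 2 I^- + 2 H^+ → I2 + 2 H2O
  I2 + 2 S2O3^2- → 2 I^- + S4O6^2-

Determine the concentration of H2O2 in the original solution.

1.151 mol/L

n(S2O3^2-) = 0.02062 × 0.04457 = 9.190 × 10^-4 mol
n(I2) = n(S2O3^2-)/2 = 4.595 × 10^-4 mol
n(H2O2) in the aliquot = 4.595 × 10^-4 mol (1:1 ratio)
[H2O2]_dilute = 4.595 × 10^-4 / 0.01020 = 0.04505 mol/L
[H2O2]_original = 0.04505 × 500.0/19.57 = 1.151 mol/L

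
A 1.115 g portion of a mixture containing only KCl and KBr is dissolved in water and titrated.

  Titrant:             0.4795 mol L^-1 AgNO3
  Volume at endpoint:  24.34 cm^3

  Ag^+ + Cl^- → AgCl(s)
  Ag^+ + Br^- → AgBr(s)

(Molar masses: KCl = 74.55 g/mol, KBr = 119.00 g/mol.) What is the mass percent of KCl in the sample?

41.19 %

n(AgNO3) = 0.02434 × 0.4795 = 0.01167 mol
Let x = n(KCl), y = n(KBr).
Titrant: 1x + 1y = 0.01167;  mass: 74.55x + 119.00y = 1.115
Solving, x = 6.161 × 10^-3 mol, y = 5.510 × 10^-3 mol
mass of KCl = 6.161 × 10^-3 × 74.55 = 0.4593 g
% KCl = 0.4593 / 1.115 × 100 = 41.19 %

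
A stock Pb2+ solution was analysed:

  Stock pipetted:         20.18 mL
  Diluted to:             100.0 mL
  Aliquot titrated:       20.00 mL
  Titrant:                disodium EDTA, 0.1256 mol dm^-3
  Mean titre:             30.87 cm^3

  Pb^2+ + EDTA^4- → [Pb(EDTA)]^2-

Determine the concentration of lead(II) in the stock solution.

n(EDTA) = 0.03087 × 0.1256 = 3.877 × 10^-3 mol
n(Pb2+) in the aliquot = 3.877 × 10^-3 mol (1:1 ratio)
[Pb2+]_dilute = 3.877 × 10^-3 / 0.02000 = 0.1939 mol/L
Dilution factor = 100.0 / 20.18 = 4.955
[Pb2+]_stock = 0.1939 × 4.955 = 0.9607 mol/L

0.9607 mol/L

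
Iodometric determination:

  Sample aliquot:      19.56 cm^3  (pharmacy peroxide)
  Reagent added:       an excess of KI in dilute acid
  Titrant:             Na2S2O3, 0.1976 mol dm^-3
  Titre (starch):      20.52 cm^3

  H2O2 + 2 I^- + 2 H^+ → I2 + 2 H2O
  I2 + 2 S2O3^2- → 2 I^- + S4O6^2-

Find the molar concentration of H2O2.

n(S2O3^2-) = 0.02052 × 0.1976 = 4.055 × 10^-3 mol
n(I2) = n(S2O3^2-)/2 = 2.027 × 10^-3 mol
n(H2O2) in the aliquot = 2.027 × 10^-3 mol (1:1 ratio)
[H2O2] = 2.027 × 10^-3 / 0.01956 = 0.1036 mol/L

0.1036 mol/L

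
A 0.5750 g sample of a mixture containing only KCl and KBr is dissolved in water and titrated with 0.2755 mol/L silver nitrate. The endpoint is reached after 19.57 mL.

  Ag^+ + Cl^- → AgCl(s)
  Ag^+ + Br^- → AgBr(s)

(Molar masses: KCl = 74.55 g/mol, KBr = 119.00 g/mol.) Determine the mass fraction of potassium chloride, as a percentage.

n(AgNO3) = 0.01957 × 0.2755 = 5.392 × 10^-3 mol
Let x = n(KCl), y = n(KBr).
Titrant: 1x + 1y = 5.392 × 10^-3;  mass: 74.55x + 119.00y = 0.5750
Solving, x = 1.498 × 10^-3 mol, y = 3.893 × 10^-3 mol
mass of KCl = 1.498 × 10^-3 × 74.55 = 0.1117 g
% KCl = 0.1117 / 0.5750 × 100 = 19.42 %

19.42 %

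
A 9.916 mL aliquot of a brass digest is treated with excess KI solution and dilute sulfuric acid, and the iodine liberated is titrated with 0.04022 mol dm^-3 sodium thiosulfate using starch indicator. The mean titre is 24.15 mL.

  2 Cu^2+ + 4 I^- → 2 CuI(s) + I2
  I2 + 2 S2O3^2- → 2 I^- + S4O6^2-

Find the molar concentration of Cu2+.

0.09795 mol/L

n(S2O3^2-) = 0.02415 × 0.04022 = 9.713 × 10^-4 mol
n(I2) = n(S2O3^2-)/2 = 4.857 × 10^-4 mol
From the 2:1 ratio, n(Cu2+) in the aliquot = 2/1 × 4.857 × 10^-4 = 9.713 × 10^-4 mol
[Cu2+] = 9.713 × 10^-4 / 0.009916 = 0.09795 mol/L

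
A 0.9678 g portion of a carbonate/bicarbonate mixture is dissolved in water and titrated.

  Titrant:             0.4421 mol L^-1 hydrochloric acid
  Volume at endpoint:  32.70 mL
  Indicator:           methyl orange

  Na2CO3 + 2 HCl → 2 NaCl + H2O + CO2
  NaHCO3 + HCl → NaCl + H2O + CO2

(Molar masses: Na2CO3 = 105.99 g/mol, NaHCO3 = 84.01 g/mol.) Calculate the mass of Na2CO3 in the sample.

0.4215 g

n(HCl) = 0.03270 × 0.4421 = 0.01446 mol
Let x = n(Na2CO3), y = n(NaHCO3).
Titrant: 2x + 1y = 0.01446;  mass: 105.99x + 84.01y = 0.9678
Solving, x = 3.977 × 10^-3 mol, y = 6.502 × 10^-3 mol
mass of Na2CO3 = 3.977 × 10^-3 × 105.99 = 0.4215 g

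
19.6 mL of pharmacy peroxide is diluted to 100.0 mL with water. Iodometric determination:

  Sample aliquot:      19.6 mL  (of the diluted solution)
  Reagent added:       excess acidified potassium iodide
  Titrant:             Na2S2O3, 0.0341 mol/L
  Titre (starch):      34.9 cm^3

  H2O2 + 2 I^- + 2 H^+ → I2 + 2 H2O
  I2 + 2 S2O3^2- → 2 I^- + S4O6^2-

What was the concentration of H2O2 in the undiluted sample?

n(S2O3^2-) = 0.0349 × 0.0341 = 1.19 × 10^-3 mol
n(I2) = n(S2O3^2-)/2 = 5.95 × 10^-4 mol
n(H2O2) in the aliquot = 5.95 × 10^-4 mol (1:1 ratio)
[H2O2]_dilute = 5.95 × 10^-4 / 0.0196 = 0.0304 mol/L
[H2O2]_original = 0.0304 × 100.0/19.6 = 0.155 mol/L

0.155 mol/L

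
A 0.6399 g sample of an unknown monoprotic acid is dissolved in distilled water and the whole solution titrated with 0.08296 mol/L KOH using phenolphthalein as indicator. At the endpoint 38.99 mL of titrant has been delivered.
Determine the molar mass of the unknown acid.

197.8 g/mol

n(KOH) = 0.03899 L × 0.08296 mol/L = 3.235 × 10^-3 mol
n(HA) = 3.235 × 10^-3 mol (1:1 ratio)
M = m / n = 0.6399 g / 3.235 × 10^-3 mol = 197.8 g/mol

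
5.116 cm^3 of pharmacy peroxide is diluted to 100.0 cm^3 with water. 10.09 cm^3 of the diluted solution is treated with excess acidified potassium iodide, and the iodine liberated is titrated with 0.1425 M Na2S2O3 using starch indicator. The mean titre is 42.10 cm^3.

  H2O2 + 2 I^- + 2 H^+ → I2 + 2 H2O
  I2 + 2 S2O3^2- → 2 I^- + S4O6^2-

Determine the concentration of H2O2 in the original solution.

n(S2O3^2-) = 0.04210 × 0.1425 = 5.999 × 10^-3 mol
n(I2) = n(S2O3^2-)/2 = 3.000 × 10^-3 mol
n(H2O2) in the aliquot = 3.000 × 10^-3 mol (1:1 ratio)
[H2O2]_dilute = 3.000 × 10^-3 / 0.01009 = 0.2973 mol/L
[H2O2]_original = 0.2973 × 100.0/5.116 = 5.811 mol/L

5.811 M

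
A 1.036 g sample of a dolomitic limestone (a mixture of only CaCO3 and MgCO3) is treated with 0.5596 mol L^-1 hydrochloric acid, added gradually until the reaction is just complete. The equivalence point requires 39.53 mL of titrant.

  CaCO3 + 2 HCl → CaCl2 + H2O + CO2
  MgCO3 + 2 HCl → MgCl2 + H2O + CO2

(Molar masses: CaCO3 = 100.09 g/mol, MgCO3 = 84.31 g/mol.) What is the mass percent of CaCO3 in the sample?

n(HCl) = 0.03953 × 0.5596 = 0.02212 mol
Let x = n(CaCO3), y = n(MgCO3).
Titrant: 2x + 2y = 0.02212;  mass: 100.09x + 84.31y = 1.036
Solving, x = 6.558 × 10^-3 mol, y = 4.502 × 10^-3 mol
mass of CaCO3 = 6.558 × 10^-3 × 100.09 = 0.6564 g
% CaCO3 = 0.6564 / 1.036 × 100 = 63.36 %

63.36 %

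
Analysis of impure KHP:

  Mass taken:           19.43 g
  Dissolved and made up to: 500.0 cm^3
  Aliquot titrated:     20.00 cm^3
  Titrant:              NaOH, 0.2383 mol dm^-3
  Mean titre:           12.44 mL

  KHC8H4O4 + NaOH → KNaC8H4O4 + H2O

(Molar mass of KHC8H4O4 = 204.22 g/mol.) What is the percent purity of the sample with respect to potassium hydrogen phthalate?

77.90 %

n(NaOH) per titration = 0.01244 × 0.2383 = 2.964 × 10^-3 mol
n(KHC8H4O4) in each aliquot = 2.964 × 10^-3 mol (1:1 ratio)
n(KHC8H4O4) in the whole flask = 2.964 × 10^-3 × 500.0/20.00 = 0.07411 mol
mass of KHC8H4O4 = 0.07411 × 204.22 = 15.14 g
% KHC8H4O4 = 15.14 / 19.43 × 100 = 77.90 %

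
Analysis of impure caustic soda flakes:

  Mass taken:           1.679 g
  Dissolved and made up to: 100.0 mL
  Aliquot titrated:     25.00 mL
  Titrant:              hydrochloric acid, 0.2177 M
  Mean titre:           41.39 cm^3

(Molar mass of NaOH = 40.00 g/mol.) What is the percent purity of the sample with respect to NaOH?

NaOH + HCl → NaCl + H2O
n(HCl) per titration = 0.04139 × 0.2177 = 9.011 × 10^-3 mol
n(NaOH) in each aliquot = 9.011 × 10^-3 mol (1:1 ratio)
n(NaOH) in the whole flask = 9.011 × 10^-3 × 100.0/25.00 = 0.03604 mol
mass of NaOH = 0.03604 × 40.00 = 1.442 g
% NaOH = 1.442 / 1.679 × 100 = 85.87 %

85.87 %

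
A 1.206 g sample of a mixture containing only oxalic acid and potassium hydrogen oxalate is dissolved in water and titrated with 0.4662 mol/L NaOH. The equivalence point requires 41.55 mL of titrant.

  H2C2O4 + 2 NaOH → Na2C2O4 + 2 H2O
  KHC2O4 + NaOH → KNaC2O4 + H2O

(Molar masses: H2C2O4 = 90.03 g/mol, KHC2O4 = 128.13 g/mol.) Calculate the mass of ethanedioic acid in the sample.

n(NaOH) = 0.04155 × 0.4662 = 0.01937 mol
Let x = n(H2C2O4), y = n(KHC2O4).
Titrant: 2x + 1y = 0.01937;  mass: 90.03x + 128.13y = 1.206
Solving, x = 7.676 × 10^-3 mol, y = 4.019 × 10^-3 mol
mass of H2C2O4 = 7.676 × 10^-3 × 90.03 = 0.6911 g

0.6911 g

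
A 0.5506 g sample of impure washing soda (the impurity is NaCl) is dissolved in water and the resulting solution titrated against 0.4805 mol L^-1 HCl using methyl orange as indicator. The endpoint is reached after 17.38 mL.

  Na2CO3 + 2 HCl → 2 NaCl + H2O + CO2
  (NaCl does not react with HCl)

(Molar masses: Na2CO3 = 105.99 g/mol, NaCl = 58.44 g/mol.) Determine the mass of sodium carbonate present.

0.4426 g

n(HCl) = 0.01738 × 0.4805 = 8.351 × 10^-3 mol
Let x = n(Na2CO3), y = n(NaCl).
Titrant: 2x = 8.351 × 10^-3;  mass: 105.99x + 58.44y = 0.5506
Solving, x = 4.176 × 10^-3 mol, y = 1.849 × 10^-3 mol
mass of Na2CO3 = 4.176 × 10^-3 × 105.99 = 0.4426 g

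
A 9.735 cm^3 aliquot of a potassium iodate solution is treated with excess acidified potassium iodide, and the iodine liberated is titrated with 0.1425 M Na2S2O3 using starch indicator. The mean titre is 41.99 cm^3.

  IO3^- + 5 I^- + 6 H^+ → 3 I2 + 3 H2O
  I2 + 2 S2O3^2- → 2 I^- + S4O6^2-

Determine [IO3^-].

n(S2O3^2-) = 0.04199 × 0.1425 = 5.984 × 10^-3 mol
n(I2) = n(S2O3^2-)/2 = 2.992 × 10^-3 mol
From the 1:3 ratio, n(IO3^-) in the aliquot = 1/3 × 2.992 × 10^-3 = 9.973 × 10^-4 mol
[IO3^-] = 9.973 × 10^-4 / 0.009735 = 0.1024 mol/L

0.1024 M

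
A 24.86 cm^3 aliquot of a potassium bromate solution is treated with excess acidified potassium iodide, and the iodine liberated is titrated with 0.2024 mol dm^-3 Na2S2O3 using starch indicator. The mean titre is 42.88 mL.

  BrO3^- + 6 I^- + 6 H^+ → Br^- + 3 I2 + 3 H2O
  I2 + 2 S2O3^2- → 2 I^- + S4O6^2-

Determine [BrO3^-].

0.05819 mol/L

n(S2O3^2-) = 0.04288 × 0.2024 = 8.679 × 10^-3 mol
n(I2) = n(S2O3^2-)/2 = 4.339 × 10^-3 mol
From the 1:3 ratio, n(BrO3^-) in the aliquot = 1/3 × 4.339 × 10^-3 = 1.446 × 10^-3 mol
[BrO3^-] = 1.446 × 10^-3 / 0.02486 = 0.05819 mol/L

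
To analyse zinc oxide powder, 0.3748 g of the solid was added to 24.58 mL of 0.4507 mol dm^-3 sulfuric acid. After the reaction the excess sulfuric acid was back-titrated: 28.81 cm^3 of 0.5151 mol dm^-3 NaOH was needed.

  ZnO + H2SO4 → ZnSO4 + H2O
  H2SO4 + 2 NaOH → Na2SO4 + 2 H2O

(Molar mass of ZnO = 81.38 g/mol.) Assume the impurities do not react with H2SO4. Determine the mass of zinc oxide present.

n(H2SO4) added = 0.02458 × 0.4507 = 0.01108 mol
n(NaOH) used in back-titration = 0.02881 × 0.5151 = 0.01484 mol
From the 1:2 ratio, n(H2SO4) left over = 1/2 × 0.01484 = 7.420 × 10^-3 mol
n(H2SO4) consumed by analyte = 0.01108 − 7.420 × 10^-3 = 3.658 × 10^-3 mol
n(ZnO) = 3.658 × 10^-3 mol (1:1 ratio)
mass of ZnO = 3.658 × 10^-3 × 81.38 = 0.2977 g

0.2977 g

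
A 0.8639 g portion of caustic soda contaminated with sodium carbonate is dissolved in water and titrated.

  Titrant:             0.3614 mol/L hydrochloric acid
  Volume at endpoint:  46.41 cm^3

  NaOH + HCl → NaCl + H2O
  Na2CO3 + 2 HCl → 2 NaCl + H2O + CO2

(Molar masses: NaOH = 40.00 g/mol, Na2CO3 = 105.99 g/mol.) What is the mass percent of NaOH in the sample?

n(HCl) = 0.04641 × 0.3614 = 0.01677 mol
Let x = n(NaOH), y = n(Na2CO3).
Titrant: 1x + 2y = 0.01677;  mass: 40.00x + 105.99y = 0.8639
Solving, x = 1.921 × 10^-3 mol, y = 7.426 × 10^-3 mol
mass of NaOH = 1.921 × 10^-3 × 40.00 = 0.07684 g
% NaOH = 0.07684 / 0.8639 × 100 = 8.894 %

8.894 %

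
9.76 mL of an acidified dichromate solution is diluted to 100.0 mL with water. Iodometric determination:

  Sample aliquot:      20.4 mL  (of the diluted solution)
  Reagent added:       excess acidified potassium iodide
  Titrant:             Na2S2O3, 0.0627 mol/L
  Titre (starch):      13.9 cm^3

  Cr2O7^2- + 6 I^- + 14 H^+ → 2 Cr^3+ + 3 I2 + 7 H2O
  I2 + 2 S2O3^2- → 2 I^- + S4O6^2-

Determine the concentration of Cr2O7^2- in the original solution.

0.0730 mol/L

n(S2O3^2-) = 0.0139 × 0.0627 = 8.72 × 10^-4 mol
n(I2) = n(S2O3^2-)/2 = 4.36 × 10^-4 mol
From the 1:3 ratio, n(Cr2O7^2-) in the aliquot = 1/3 × 4.36 × 10^-4 = 1.45 × 10^-4 mol
[Cr2O7^2-]_dilute = 1.45 × 10^-4 / 0.0204 = 0.00712 mol/L
[Cr2O7^2-]_original = 0.00712 × 100.0/9.76 = 0.0730 mol/L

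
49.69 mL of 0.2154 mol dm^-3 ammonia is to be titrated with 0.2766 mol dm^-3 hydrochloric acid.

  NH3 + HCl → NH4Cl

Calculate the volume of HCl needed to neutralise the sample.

38.70 mL

n(NH3) = 0.04969 L × 0.2154 mol/L = 0.01070 mol
n(HCl) = 0.01070 mol (1:1 stoichiometry)
V(HCl) = 0.01070 mol / 0.2766 mol/L = 0.03870 L = 38.70 mL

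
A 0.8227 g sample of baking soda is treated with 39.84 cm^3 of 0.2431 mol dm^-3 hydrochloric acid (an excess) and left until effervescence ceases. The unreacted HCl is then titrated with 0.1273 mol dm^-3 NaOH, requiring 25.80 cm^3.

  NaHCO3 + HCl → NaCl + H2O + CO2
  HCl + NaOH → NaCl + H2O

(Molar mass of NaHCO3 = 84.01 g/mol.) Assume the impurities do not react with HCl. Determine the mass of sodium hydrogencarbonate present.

n(HCl) added = 0.03984 × 0.2431 = 9.685 × 10^-3 mol
n(NaOH) used in back-titration = 0.02580 × 0.1273 = 3.284 × 10^-3 mol
n(HCl) left over = 3.284 × 10^-3 mol (1:1 ratio)
n(HCl) consumed by analyte = 9.685 × 10^-3 − 3.284 × 10^-3 = 6.401 × 10^-3 mol
n(NaHCO3) = 6.401 × 10^-3 mol (1:1 ratio)
mass of NaHCO3 = 6.401 × 10^-3 × 84.01 = 0.5377 g

0.5377 g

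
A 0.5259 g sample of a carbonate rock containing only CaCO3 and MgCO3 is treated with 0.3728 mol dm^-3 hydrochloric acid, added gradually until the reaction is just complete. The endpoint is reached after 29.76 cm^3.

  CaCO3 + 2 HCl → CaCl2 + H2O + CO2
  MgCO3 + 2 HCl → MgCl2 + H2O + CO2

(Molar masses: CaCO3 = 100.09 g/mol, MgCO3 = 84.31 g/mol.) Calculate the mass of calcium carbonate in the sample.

n(HCl) = 0.02976 × 0.3728 = 0.01109 mol
Let x = n(CaCO3), y = n(MgCO3).
Titrant: 2x + 2y = 0.01109;  mass: 100.09x + 84.31y = 0.5259
Solving, x = 3.689 × 10^-3 mol, y = 1.858 × 10^-3 mol
mass of CaCO3 = 3.689 × 10^-3 × 100.09 = 0.3692 g

0.3692 g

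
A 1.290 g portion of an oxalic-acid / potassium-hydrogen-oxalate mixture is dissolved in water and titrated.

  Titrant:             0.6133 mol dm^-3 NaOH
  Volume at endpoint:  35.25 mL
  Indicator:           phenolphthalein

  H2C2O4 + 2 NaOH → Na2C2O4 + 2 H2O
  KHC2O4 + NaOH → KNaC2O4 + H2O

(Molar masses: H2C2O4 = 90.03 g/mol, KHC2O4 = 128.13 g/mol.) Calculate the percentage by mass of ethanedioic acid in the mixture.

62.14 %

n(NaOH) = 0.03525 × 0.6133 = 0.02162 mol
Let x = n(H2C2O4), y = n(KHC2O4).
Titrant: 2x + 1y = 0.02162;  mass: 90.03x + 128.13y = 1.290
Solving, x = 8.903 × 10^-3 mol, y = 3.812 × 10^-3 mol
mass of H2C2O4 = 8.903 × 10^-3 × 90.03 = 0.8016 g
% H2C2O4 = 0.8016 / 1.290 × 100 = 62.14 %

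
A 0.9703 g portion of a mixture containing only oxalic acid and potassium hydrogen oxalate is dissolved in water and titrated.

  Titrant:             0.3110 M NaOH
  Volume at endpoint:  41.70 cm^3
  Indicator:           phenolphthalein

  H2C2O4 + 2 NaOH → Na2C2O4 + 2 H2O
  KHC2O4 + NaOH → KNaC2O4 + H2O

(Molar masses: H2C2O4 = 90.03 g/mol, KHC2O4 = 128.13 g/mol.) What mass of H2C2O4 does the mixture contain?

n(NaOH) = 0.04170 × 0.3110 = 0.01297 mol
Let x = n(H2C2O4), y = n(KHC2O4).
Titrant: 2x + 1y = 0.01297;  mass: 90.03x + 128.13y = 0.9703
Solving, x = 4.159 × 10^-3 mol, y = 4.650 × 10^-3 mol
mass of H2C2O4 = 4.159 × 10^-3 × 90.03 = 0.3745 g

0.3745 g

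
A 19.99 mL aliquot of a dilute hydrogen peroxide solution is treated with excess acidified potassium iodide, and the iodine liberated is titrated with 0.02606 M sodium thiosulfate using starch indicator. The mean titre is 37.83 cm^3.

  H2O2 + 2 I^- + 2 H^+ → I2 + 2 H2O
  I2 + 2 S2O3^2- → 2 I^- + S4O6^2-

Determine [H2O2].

n(S2O3^2-) = 0.03783 × 0.02606 = 9.858 × 10^-4 mol
n(I2) = n(S2O3^2-)/2 = 4.929 × 10^-4 mol
n(H2O2) in the aliquot = 4.929 × 10^-4 mol (1:1 ratio)
[H2O2] = 4.929 × 10^-4 / 0.01999 = 0.02466 mol/L

0.02466 M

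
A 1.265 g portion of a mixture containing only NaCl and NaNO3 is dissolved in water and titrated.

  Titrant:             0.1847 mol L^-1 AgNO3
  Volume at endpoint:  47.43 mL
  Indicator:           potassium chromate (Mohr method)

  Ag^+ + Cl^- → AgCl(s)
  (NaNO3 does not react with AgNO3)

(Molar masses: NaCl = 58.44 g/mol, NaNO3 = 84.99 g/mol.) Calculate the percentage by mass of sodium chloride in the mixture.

40.47 %

n(AgNO3) = 0.04743 × 0.1847 = 8.760 × 10^-3 mol
Let x = n(NaCl), y = n(NaNO3).
Titrant: 1x = 8.760 × 10^-3;  mass: 58.44x + 84.99y = 1.265
Solving, x = 8.760 × 10^-3 mol, y = 8.860 × 10^-3 mol
mass of NaCl = 8.760 × 10^-3 × 58.44 = 0.5120 g
% NaCl = 0.5120 / 1.265 × 100 = 40.47 %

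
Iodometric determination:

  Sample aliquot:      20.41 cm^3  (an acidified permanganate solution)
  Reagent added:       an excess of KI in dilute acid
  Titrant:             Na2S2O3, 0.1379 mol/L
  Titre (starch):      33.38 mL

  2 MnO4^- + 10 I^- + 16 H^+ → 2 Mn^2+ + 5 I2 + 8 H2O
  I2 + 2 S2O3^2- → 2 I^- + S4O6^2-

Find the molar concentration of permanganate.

0.04511 mol/L

n(S2O3^2-) = 0.03338 × 0.1379 = 4.603 × 10^-3 mol
n(I2) = n(S2O3^2-)/2 = 2.302 × 10^-3 mol
From the 2:5 ratio, n(MnO4^-) in the aliquot = 2/5 × 2.302 × 10^-3 = 9.206 × 10^-4 mol
[MnO4^-] = 9.206 × 10^-4 / 0.02041 = 0.04511 mol/L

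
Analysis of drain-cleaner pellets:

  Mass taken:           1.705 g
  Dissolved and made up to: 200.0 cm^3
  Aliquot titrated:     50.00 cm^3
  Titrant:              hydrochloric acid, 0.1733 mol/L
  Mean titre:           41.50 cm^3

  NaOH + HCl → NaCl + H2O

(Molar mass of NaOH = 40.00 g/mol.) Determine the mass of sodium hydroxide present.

n(HCl) per titration = 0.04150 × 0.1733 = 7.192 × 10^-3 mol
n(NaOH) in each aliquot = 7.192 × 10^-3 mol (1:1 ratio)
n(NaOH) in the whole flask = 7.192 × 10^-3 × 200.0/50.00 = 0.02877 mol
mass of NaOH = 0.02877 × 40.00 = 1.151 g

1.151 g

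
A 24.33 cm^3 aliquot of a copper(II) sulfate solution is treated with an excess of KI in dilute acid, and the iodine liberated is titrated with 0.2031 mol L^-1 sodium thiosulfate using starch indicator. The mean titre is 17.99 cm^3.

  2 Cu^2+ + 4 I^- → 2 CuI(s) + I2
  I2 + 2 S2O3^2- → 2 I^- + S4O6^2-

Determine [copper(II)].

n(S2O3^2-) = 0.01799 × 0.2031 = 3.654 × 10^-3 mol
n(I2) = n(S2O3^2-)/2 = 1.827 × 10^-3 mol
From the 2:1 ratio, n(Cu2+) in the aliquot = 2/1 × 1.827 × 10^-3 = 3.654 × 10^-3 mol
[Cu2+] = 3.654 × 10^-3 / 0.02433 = 0.1502 mol/L

0.1502 mol/L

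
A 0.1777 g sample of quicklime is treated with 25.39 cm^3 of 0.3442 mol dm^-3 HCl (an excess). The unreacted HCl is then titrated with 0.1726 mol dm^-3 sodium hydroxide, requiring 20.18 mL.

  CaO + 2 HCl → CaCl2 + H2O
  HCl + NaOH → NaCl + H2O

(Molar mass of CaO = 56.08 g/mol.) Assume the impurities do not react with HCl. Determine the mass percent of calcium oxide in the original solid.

82.94 %

n(HCl) added = 0.02539 × 0.3442 = 8.739 × 10^-3 mol
n(NaOH) used in back-titration = 0.02018 × 0.1726 = 3.483 × 10^-3 mol
n(HCl) left over = 3.483 × 10^-3 mol (1:1 ratio)
n(HCl) consumed by analyte = 8.739 × 10^-3 − 3.483 × 10^-3 = 5.256 × 10^-3 mol
From the 1:2 ratio, n(CaO) = 1/2 × 5.256 × 10^-3 = 2.628 × 10^-3 mol
mass of CaO = 2.628 × 10^-3 × 56.08 = 0.1474 g
% CaO = 0.1474 / 0.1777 × 100 = 82.94 %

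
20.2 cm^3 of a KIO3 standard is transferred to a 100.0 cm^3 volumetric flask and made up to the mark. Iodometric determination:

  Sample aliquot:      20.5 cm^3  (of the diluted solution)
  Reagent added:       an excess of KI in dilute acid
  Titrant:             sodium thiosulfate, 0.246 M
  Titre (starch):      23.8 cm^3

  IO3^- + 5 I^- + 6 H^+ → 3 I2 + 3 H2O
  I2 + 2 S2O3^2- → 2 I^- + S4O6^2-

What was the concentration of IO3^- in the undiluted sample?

n(S2O3^2-) = 0.0238 × 0.246 = 5.85 × 10^-3 mol
n(I2) = n(S2O3^2-)/2 = 2.93 × 10^-3 mol
From the 1:3 ratio, n(IO3^-) in the aliquot = 1/3 × 2.93 × 10^-3 = 9.76 × 10^-4 mol
[IO3^-]_dilute = 9.76 × 10^-4 / 0.0205 = 0.0476 mol/L
[IO3^-]_original = 0.0476 × 100.0/20.2 = 0.236 mol/L

0.236 M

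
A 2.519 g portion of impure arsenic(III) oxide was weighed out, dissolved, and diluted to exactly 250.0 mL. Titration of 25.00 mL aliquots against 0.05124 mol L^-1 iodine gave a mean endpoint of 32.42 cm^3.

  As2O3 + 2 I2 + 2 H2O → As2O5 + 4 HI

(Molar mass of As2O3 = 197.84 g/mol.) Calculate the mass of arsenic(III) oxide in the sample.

n(I2) per titration = 0.03242 × 0.05124 = 1.661 × 10^-3 mol
From the 1:2 ratio, n(As2O3) in each aliquot = 1/2 × 1.661 × 10^-3 = 8.306 × 10^-4 mol
n(As2O3) in the whole flask = 8.306 × 10^-4 × 250.0/25.00 = 8.306 × 10^-3 mol
mass of As2O3 = 8.306 × 10^-3 × 197.84 = 1.643 g

1.643 g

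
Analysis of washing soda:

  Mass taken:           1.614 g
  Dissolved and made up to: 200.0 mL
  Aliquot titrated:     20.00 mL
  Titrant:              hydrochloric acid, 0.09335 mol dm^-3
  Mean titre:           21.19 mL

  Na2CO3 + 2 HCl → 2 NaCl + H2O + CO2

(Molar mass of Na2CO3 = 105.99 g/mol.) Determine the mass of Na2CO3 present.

n(HCl) per titration = 0.02119 × 0.09335 = 1.978 × 10^-3 mol
From the 1:2 ratio, n(Na2CO3) in each aliquot = 1/2 × 1.978 × 10^-3 = 9.890 × 10^-4 mol
n(Na2CO3) in the whole flask = 9.890 × 10^-4 × 200.0/20.00 = 9.890 × 10^-3 mol
mass of Na2CO3 = 9.890 × 10^-3 × 105.99 = 1.048 g

1.048 g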